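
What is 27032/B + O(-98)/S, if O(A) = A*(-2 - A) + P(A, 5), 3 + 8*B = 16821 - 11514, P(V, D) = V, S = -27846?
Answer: 81775/1989 ≈ 41.114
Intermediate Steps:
B = 663 (B = -3/8 + (16821 - 11514)/8 = -3/8 + (⅛)*5307 = -3/8 + 5307/8 = 663)
O(A) = A + A*(-2 - A) (O(A) = A*(-2 - A) + A = A + A*(-2 - A))
27032/B + O(-98)/S = 27032/663 - 98*(-1 - 1*(-98))/(-27846) = 27032*(1/663) - 98*(-1 + 98)*(-1/27846) = 27032/663 - 98*97*(-1/27846) = 27032/663 - 9506*(-1/27846) = 27032/663 + 679/1989 = 81775/1989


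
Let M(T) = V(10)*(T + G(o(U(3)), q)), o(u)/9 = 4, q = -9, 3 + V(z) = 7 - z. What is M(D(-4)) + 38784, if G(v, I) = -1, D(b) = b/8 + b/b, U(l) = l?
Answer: 38787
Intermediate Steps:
V(z) = 4 - z (V(z) = -3 + (7 - z) = 4 - z)
o(u) = 36 (o(u) = 9*4 = 36)
D(b) = 1 + b/8 (D(b) = b*(⅛) + 1 = b/8 + 1 = 1 + b/8)
M(T) = 6 - 6*T (M(T) = (4 - 1*10)*(T - 1) = (4 - 10)*(-1 + T) = -6*(-1 + T) = 6 - 6*T)
M(D(-4)) + 38784 = (6 - 6*(1 + (⅛)*(-4))) + 38784 = (6 - 6*(1 - ½)) + 38784 = (6 - 6*½) + 38784 = (6 - 3) + 38784 = 3 + 38784 = 38787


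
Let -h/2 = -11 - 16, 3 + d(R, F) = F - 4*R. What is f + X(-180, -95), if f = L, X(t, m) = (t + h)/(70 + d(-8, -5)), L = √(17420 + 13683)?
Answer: -63/47 + √31103 ≈ 175.02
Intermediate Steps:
d(R, F) = -3 + F - 4*R (d(R, F) = -3 + (F - 4*R) = -3 + F - 4*R)
h = 54 (h = -2*(-11 - 16) = -2*(-27) = 54)
L = √31103 ≈ 176.36
X(t, m) = 27/47 + t/94 (X(t, m) = (t + 54)/(70 + (-3 - 5 - 4*(-8))) = (54 + t)/(70 + (-3 - 5 + 32)) = (54 + t)/(70 + 24) = (54 + t)/94 = (54 + t)*(1/94) = 27/47 + t/94)
f = √31103 ≈ 176.36
f + X(-180, -95) = √31103 + (27/47 + (1/94)*(-180)) = √31103 + (27/47 - 90/47) = √31103 - 63/47 = -63/47 + √31103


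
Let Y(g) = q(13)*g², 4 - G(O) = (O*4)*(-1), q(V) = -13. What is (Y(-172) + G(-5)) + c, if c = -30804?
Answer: -415412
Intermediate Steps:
G(O) = 4 + 4*O (G(O) = 4 - O*4*(-1) = 4 - 4*O*(-1) = 4 - (-4)*O = 4 + 4*O)
Y(g) = -13*g²
(Y(-172) + G(-5)) + c = (-13*(-172)² + (4 + 4*(-5))) - 30804 = (-13*29584 + (4 - 20)) - 30804 = (-384592 - 16) - 30804 = -384608 - 30804 = -415412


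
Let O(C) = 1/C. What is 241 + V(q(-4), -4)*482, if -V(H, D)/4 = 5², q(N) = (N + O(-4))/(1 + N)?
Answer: -47959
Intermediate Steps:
q(N) = (-¼ + N)/(1 + N) (q(N) = (N + 1/(-4))/(1 + N) = (N - ¼)/(1 + N) = (-¼ + N)/(1 + N))
V(H, D) = -100 (V(H, D) = -4*5² = -4*25 = -100)
241 + V(q(-4), -4)*482 = 241 - 100*482 = 241 - 48200 = -47959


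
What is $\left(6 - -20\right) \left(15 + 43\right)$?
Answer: $1508$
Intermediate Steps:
$\left(6 - -20\right) \left(15 + 43\right) = \left(6 + 20\right) 58 = 26 \cdot 58 = 1508$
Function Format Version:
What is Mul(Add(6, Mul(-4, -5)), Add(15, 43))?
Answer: 1508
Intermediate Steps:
Mul(Add(6, Mul(-4, -5)), Add(15, 43)) = Mul(Add(6, 20), 58) = Mul(26, 58) = 1508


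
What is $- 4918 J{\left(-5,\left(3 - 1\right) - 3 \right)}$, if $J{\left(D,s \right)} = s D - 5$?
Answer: $0$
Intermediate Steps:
$J{\left(D,s \right)} = -5 + D s$ ($J{\left(D,s \right)} = D s - 5 = -5 + D s$)
$- 4918 J{\left(-5,\left(3 - 1\right) - 3 \right)} = - 4918 \left(-5 - 5 \left(\left(3 - 1\right) - 3\right)\right) = - 4918 \left(-5 - 5 \left(2 - 3\right)\right) = - 4918 \left(-5 - -5\right) = - 4918 \left(-5 + 5\right) = \left(-4918\right) 0 = 0$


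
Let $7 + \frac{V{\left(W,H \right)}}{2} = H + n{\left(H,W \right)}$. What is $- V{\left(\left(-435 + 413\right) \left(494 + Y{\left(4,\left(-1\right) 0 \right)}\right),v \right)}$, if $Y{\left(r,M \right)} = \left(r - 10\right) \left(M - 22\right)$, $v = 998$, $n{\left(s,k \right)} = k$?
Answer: $25562$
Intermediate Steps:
$Y{\left(r,M \right)} = \left(-22 + M\right) \left(-10 + r\right)$ ($Y{\left(r,M \right)} = \left(-10 + r\right) \left(-22 + M\right) = \left(-22 + M\right) \left(-10 + r\right)$)
$V{\left(W,H \right)} = -14 + 2 H + 2 W$ ($V{\left(W,H \right)} = -14 + 2 \left(H + W\right) = -14 + \left(2 H + 2 W\right) = -14 + 2 H + 2 W$)
$- V{\left(\left(-435 + 413\right) \left(494 + Y{\left(4,\left(-1\right) 0 \right)}\right),v \right)} = - (-14 + 2 \cdot 998 + 2 \left(-435 + 413\right) \left(494 + \left(220 - 88 - 10 \left(\left(-1\right) 0\right) + \left(-1\right) 0 \cdot 4\right)\right)) = - (-14 + 1996 + 2 \left(- 22 \left(494 + \left(220 - 88 - 0 + 0 \cdot 4\right)\right)\right)) = - (-14 + 1996 + 2 \left(- 22 \left(494 + \left(220 - 88 + 0 + 0\right)\right)\right)) = - (-14 + 1996 + 2 \left(- 22 \left(494 + 132\right)\right)) = - (-14 + 1996 + 2 \left(\left(-22\right) 626\right)) = - (-14 + 1996 + 2 \left(-13772\right)) = - (-14 + 1996 - 27544) = \left(-1\right) \left(-25562\right) = 25562$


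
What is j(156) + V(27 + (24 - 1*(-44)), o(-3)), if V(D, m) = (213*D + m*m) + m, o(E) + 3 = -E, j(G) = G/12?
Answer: 20248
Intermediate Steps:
j(G) = G/12 (j(G) = G*(1/12) = G/12)
o(E) = -3 - E
V(D, m) = m + m² + 213*D (V(D, m) = (213*D + m²) + m = (m² + 213*D) + m = m + m² + 213*D)
j(156) + V(27 + (24 - 1*(-44)), o(-3)) = (1/12)*156 + ((-3 - 1*(-3)) + (-3 - 1*(-3))² + 213*(27 + (24 - 1*(-44)))) = 13 + ((-3 + 3) + (-3 + 3)² + 213*(27 + (24 + 44))) = 13 + (0 + 0² + 213*(27 + 68)) = 13 + (0 + 0 + 213*95) = 13 + (0 + 0 + 20235) = 13 + 20235 = 20248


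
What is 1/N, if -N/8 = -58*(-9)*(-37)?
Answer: 1/154512 ≈ 6.4720e-6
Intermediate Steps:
N = 154512 (N = -8*(-58*(-9))*(-37) = -4176*(-37) = -8*(-19314) = 154512)
1/N = 1/154512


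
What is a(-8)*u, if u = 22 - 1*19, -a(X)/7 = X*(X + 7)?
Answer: -168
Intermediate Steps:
a(X) = -7*X*(7 + X) (a(X) = -7*X*(X + 7) = -7*X*(7 + X))
u = 3 (u = 22 - 19 = 3)
a(-8)*u = -7*(-8)*(7 - 8)*3 = -7*(-8)*(-1)*3 = -56*3 = -168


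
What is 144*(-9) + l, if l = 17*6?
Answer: -1194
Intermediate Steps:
l = 102
144*(-9) + l = 144*(-9) + 102 = -1296 + 102 = -1194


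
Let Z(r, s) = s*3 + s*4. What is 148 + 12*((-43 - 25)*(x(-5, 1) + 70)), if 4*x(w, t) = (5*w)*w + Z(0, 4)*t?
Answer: -88184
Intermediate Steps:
Z(r, s) = 7*s (Z(r, s) = 3*s + 4*s = 7*s)
x(w, t) = 7*t + 5*w²/4 (x(w, t) = ((5*w)*w + (7*4)*t)/4 = (5*w² + 28*t)/4 = 7*t + 5*w²/4)
148 + 12*((-43 - 25)*(x(-5, 1) + 70)) = 148 + 12*((-43 - 25)*((7*1 + (5/4)*(-5)²) + 70)) = 148 + 12*(-68*((7 + (5/4)*25) + 70)) = 148 + 12*(-68*((7 + 125/4) + 70)) = 148 + 12*(-68*(153/4 + 70)) = 148 + 12*(-68*433/4) = 148 + 12*(-7361) = 148 - 88332 = -88184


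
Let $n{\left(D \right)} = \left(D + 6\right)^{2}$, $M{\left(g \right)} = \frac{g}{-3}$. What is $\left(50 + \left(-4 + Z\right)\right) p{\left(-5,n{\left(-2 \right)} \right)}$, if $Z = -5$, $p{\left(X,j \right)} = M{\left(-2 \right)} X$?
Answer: $- \frac{410}{3} \approx -136.67$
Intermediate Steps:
$M{\left(g \right)} = - \frac{g}{3}$ ($M{\left(g \right)} = g \left(- \frac{1}{3}\right) = - \frac{g}{3}$)
$n{\left(D \right)} = \left(6 + D\right)^{2}$
$p{\left(X,j \right)} = \frac{2 X}{3}$ ($p{\left(X,j \right)} = \left(- \frac{1}{3}\right) \left(-2\right) X = \frac{2 X}{3}$)
$\left(50 + \left(-4 + Z\right)\right) p{\left(-5,n{\left(-2 \right)} \right)} = \left(50 - 9\right) \frac{2}{3} \left(-5\right) = \left(50 - 9\right) \left(- \frac{10}{3}\right) = 41 \left(- \frac{10}{3}\right) = - \frac{410}{3}$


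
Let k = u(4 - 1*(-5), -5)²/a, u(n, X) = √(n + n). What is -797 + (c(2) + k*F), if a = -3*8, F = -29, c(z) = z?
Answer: -3093/4 ≈ -773.25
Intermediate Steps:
u(n, X) = √2*√n (u(n, X) = √(2*n) = √2*√n)
a = -24
k = -¾ (k = (√2*√(4 - 1*(-5)))²/(-24) = (√2*√(4 + 5))²*(-1/24) = (√2*√9)²*(-1/24) = (√2*3)²*(-1/24) = (3*√2)²*(-1/24) = 18*(-1/24) = -¾ ≈ -0.75000)
-797 + (c(2) + k*F) = -797 + (2 - ¾*(-29)) = -797 + (2 + 87/4) = -797 + 95/4 = -3093/4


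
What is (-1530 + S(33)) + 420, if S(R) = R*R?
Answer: -21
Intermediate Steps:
S(R) = R²
(-1530 + S(33)) + 420 = (-1530 + 33²) + 420 = (-1530 + 1089) + 420 = -441 + 420 = -21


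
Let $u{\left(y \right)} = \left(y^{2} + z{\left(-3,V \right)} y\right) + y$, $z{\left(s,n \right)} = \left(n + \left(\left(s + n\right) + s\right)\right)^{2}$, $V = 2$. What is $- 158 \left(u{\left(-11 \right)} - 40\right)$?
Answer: $-4108$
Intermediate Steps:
$z{\left(s,n \right)} = \left(2 n + 2 s\right)^{2}$ ($z{\left(s,n \right)} = \left(n + \left(\left(n + s\right) + s\right)\right)^{2} = \left(n + \left(n + 2 s\right)\right)^{2} = \left(2 n + 2 s\right)^{2}$)
$u{\left(y \right)} = y^{2} + 5 y$ ($u{\left(y \right)} = \left(y^{2} + 4 \left(2 - 3\right)^{2} y\right) + y = \left(y^{2} + 4 \left(-1\right)^{2} y\right) + y = \left(y^{2} + 4 \cdot 1 y\right) + y = \left(y^{2} + 4 y\right) + y = y^{2} + 5 y$)
$- 158 \left(u{\left(-11 \right)} - 40\right) = - 158 \left(- 11 \left(5 - 11\right) - 40\right) = - 158 \left(\left(-11\right) \left(-6\right) - 40\right) = - 158 \left(66 - 40\right) = \left(-158\right) 26 = -4108$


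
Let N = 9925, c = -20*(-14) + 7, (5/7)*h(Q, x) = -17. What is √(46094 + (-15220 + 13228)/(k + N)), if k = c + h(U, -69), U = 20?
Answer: √988535151974/4631 ≈ 214.69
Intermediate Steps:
h(Q, x) = -119/5 (h(Q, x) = (7/5)*(-17) = -119/5)
c = 287 (c = 280 + 7 = 287)
k = 1316/5 (k = 287 - 119/5 = 1316/5 ≈ 263.20)
√(46094 + (-15220 + 13228)/(k + N)) = √(46094 + (-15220 + 13228)/(1316/5 + 9925)) = √(46094 - 1992/50941/5) = √(46094 - 1992*5/50941) = √(46094 - 9960/50941) = √(2348064494/50941) = √988535151974/4631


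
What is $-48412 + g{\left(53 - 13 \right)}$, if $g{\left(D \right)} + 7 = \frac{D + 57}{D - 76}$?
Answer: $- \frac{1743181}{36} \approx -48422.0$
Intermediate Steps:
$g{\left(D \right)} = -7 + \frac{57 + D}{-76 + D}$ ($g{\left(D \right)} = -7 + \frac{D + 57}{D - 76} = -7 + \frac{57 + D}{-76 + D}$)
$-48412 + g{\left(53 - 13 \right)} = -48412 + \frac{589 - 6 \left(53 - 13\right)}{-76 + \left(53 - 13\right)} = -48412 + \frac{589 - 240}{-76 + 40} = -48412 + \frac{589 - 240}{-36} = -48412 - \frac{349}{36} = - \frac{1743181}{36}$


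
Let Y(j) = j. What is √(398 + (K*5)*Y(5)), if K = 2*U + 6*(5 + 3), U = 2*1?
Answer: √1698 ≈ 41.207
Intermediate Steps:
U = 2
K = 52 (K = 2*2 + 6*(5 + 3) = 4 + 6*8 = 4 + 48 = 52)
√(398 + (K*5)*Y(5)) = √(398 + (52*5)*5) = √(398 + 260*5) = √(398 + 1300) = √1698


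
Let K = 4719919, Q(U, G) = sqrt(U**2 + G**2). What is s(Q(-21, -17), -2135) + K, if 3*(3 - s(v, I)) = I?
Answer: 14161901/3 ≈ 4.7206e+6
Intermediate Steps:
Q(U, G) = sqrt(G**2 + U**2)
s(v, I) = 3 - I/3
s(Q(-21, -17), -2135) + K = (3 - 1/3*(-2135)) + 4719919 = (3 + 2135/3) + 4719919 = 2144/3 + 4719919 = 14161901/3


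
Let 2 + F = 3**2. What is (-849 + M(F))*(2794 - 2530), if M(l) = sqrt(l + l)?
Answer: -224136 + 264*sqrt(14) ≈ -2.2315e+5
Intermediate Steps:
F = 7 (F = -2 + 3**2 = -2 + 9 = 7)
M(l) = sqrt(2)*sqrt(l) (M(l) = sqrt(2*l) = sqrt(2)*sqrt(l))
(-849 + M(F))*(2794 - 2530) = (-849 + sqrt(2)*sqrt(7))*(2794 - 2530) = (-849 + sqrt(14))*264 = -224136 + 264*sqrt(14)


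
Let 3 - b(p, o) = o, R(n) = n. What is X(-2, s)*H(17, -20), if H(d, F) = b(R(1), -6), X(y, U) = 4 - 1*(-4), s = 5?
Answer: 72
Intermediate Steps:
X(y, U) = 8 (X(y, U) = 4 + 4 = 8)
b(p, o) = 3 - o
H(d, F) = 9 (H(d, F) = 3 - 1*(-6) = 3 + 6 = 9)
X(-2, s)*H(17, -20) = 8*9 = 72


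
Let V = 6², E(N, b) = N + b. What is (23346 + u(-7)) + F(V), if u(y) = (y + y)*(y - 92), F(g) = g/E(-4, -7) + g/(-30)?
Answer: 1360014/55 ≈ 24728.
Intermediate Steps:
V = 36
F(g) = -41*g/330 (F(g) = g/(-4 - 7) + g/(-30) = g/(-11) + g*(-1/30) = g*(-1/11) - g/30 = -g/11 - g/30 = -41*g/330)
u(y) = 2*y*(-92 + y) (u(y) = (2*y)*(-92 + y) = 2*y*(-92 + y))
(23346 + u(-7)) + F(V) = (23346 + 2*(-7)*(-92 - 7)) - 41/330*36 = (23346 + 2*(-7)*(-99)) - 246/55 = (23346 + 1386) - 246/55 = 24732 - 246/55 = 1360014/55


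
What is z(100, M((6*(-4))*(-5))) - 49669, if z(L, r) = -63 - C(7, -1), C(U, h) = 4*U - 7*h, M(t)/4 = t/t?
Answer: -49767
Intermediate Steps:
M(t) = 4 (M(t) = 4*(t/t) = 4*1 = 4)
C(U, h) = -7*h + 4*U
z(L, r) = -98 (z(L, r) = -63 - (-7*(-1) + 4*7) = -63 - (7 + 28) = -63 - 1*35 = -63 - 35 = -98)
z(100, M((6*(-4))*(-5))) - 49669 = -98 - 49669 = -49767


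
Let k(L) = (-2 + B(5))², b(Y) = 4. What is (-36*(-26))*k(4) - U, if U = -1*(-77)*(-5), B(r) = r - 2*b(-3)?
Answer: 23785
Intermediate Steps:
B(r) = -8 + r (B(r) = r - 2*4 = r - 8 = -8 + r)
k(L) = 25 (k(L) = (-2 + (-8 + 5))² = (-2 - 3)² = (-5)² = 25)
U = -385 (U = 77*(-5) = -385)
(-36*(-26))*k(4) - U = -36*(-26)*25 - 1*(-385) = 936*25 + 385 = 23400 + 385 = 23785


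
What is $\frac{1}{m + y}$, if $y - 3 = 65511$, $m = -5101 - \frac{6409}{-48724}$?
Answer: $\frac{3748}{226428417} \approx 1.6553 \cdot 10^{-5}$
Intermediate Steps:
$m = - \frac{19118055}{3748}$ ($m = -5101 - - \frac{493}{3748} = -5101 + \frac{493}{3748} = - \frac{19118055}{3748} \approx -5100.9$)
$y = 65514$ ($y = 3 + 65511 = 65514$)
$\frac{1}{m + y} = \frac{1}{- \frac{19118055}{3748} + 65514} = \frac{1}{\frac{226428417}{3748}} = \frac{3748}{226428417}$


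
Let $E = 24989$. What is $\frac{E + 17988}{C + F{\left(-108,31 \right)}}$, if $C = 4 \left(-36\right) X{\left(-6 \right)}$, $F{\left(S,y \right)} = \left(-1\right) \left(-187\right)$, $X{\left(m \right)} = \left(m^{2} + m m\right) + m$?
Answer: $- \frac{3907}{847} \approx -4.6127$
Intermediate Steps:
$X{\left(m \right)} = m + 2 m^{2}$ ($X{\left(m \right)} = \left(m^{2} + m^{2}\right) + m = 2 m^{2} + m = m + 2 m^{2}$)
$F{\left(S,y \right)} = 187$
$C = -9504$ ($C = 4 \left(-36\right) \left(- 6 \left(1 + 2 \left(-6\right)\right)\right) = - 144 \left(- 6 \left(1 - 12\right)\right) = - 144 \left(\left(-6\right) \left(-11\right)\right) = \left(-144\right) 66 = -9504$)
$\frac{E + 17988}{C + F{\left(-108,31 \right)}} = \frac{24989 + 17988}{-9504 + 187} = \frac{42977}{-9317} = 42977 \left(- \frac{1}{9317}\right) = - \frac{3907}{847}$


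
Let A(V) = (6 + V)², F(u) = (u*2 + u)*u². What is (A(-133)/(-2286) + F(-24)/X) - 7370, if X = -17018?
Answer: -1129511335/153162 ≈ -7374.6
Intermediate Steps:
F(u) = 3*u³ (F(u) = (2*u + u)*u² = (3*u)*u² = 3*u³)
(A(-133)/(-2286) + F(-24)/X) - 7370 = ((6 - 133)²/(-2286) + (3*(-24)³)/(-17018)) - 7370 = ((-127)²*(-1/2286) + (3*(-13824))*(-1/17018)) - 7370 = (16129*(-1/2286) - 41472*(-1/17018)) - 7370 = (-127/18 + 20736/8509) - 7370 = -707395/153162 - 7370 = -1129511335/153162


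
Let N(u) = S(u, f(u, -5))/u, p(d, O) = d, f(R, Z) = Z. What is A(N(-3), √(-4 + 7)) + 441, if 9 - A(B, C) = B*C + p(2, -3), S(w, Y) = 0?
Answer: 448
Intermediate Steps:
N(u) = 0 (N(u) = 0/u = 0)
A(B, C) = 7 - B*C (A(B, C) = 9 - (B*C + 2) = 9 - (2 + B*C) = 9 + (-2 - B*C) = 7 - B*C)
A(N(-3), √(-4 + 7)) + 441 = (7 - 1*0*√(-4 + 7)) + 441 = (7 - 1*0*√3) + 441 = (7 + 0) + 441 = 7 + 441 = 448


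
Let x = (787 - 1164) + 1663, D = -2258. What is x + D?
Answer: -972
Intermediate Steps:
x = 1286 (x = -377 + 1663 = 1286)
x + D = 1286 - 2258 = -972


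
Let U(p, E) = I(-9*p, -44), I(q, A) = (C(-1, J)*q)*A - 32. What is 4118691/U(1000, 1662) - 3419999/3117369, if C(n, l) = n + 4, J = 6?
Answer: 8776630271947/3703334616192 ≈ 2.3699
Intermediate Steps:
C(n, l) = 4 + n
I(q, A) = -32 + 3*A*q (I(q, A) = ((4 - 1)*q)*A - 32 = (3*q)*A - 32 = 3*A*q - 32 = -32 + 3*A*q)
U(p, E) = -32 + 1188*p (U(p, E) = -32 + 3*(-44)*(-9*p) = -32 + 1188*p)
4118691/U(1000, 1662) - 3419999/3117369 = 4118691/(-32 + 1188*1000) - 3419999/3117369 = 4118691/(-32 + 1188000) - 3419999*1/3117369 = 4118691/1187968 - 3419999/3117369 = 8776630271947/3703334616192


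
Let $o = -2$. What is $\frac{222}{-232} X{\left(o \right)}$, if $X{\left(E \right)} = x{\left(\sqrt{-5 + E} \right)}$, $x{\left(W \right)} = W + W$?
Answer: $- \frac{111 i \sqrt{7}}{58} \approx - 5.0634 i$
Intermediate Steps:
$x{\left(W \right)} = 2 W$
$X{\left(E \right)} = 2 \sqrt{-5 + E}$
$\frac{222}{-232} X{\left(o \right)} = \frac{222}{-232} \cdot 2 \sqrt{-5 - 2} = 222 \left(- \frac{1}{232}\right) 2 \sqrt{-7} = - \frac{111 \cdot 2 i \sqrt{7}}{116} = - \frac{111 i \sqrt{7}}{58}$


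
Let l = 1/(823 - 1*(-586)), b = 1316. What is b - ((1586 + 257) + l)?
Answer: -742544/1409 ≈ -527.00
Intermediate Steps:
l = 1/1409 (l = 1/(823 + 586) = 1/1409 ≈ 0.00070972)
b - ((1586 + 257) + l) = 1316 - ((1586 + 257) + 1/1409) = 1316 - (1843 + 1/1409) = 1316 - 1*2596788/1409 = 1316 - 2596788/1409 = -742544/1409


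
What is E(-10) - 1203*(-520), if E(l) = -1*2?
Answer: 625558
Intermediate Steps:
E(l) = -2
E(-10) - 1203*(-520) = -2 - 1203*(-520) = -2 + 625560 = 625558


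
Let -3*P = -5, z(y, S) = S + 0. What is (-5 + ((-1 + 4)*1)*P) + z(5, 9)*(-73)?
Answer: -657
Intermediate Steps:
z(y, S) = S
P = 5/3 (P = -⅓*(-5) = 5/3 ≈ 1.6667)
(-5 + ((-1 + 4)*1)*P) + z(5, 9)*(-73) = (-5 + ((-1 + 4)*1)*(5/3)) + 9*(-73) = (-5 + (3*1)*(5/3)) - 657 = (-5 + 3*(5/3)) - 657 = (-5 + 5) - 657 = 0 - 657 = -657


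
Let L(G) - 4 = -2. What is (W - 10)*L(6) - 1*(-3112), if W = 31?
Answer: 3154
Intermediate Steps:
L(G) = 2 (L(G) = 4 - 2 = 2)
(W - 10)*L(6) - 1*(-3112) = (31 - 10)*2 - 1*(-3112) = 21*2 + 3112 = 42 + 3112 = 3154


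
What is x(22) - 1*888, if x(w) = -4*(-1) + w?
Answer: -862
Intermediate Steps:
x(w) = 4 + w
x(22) - 1*888 = (4 + 22) - 1*888 = 26 - 888 = -862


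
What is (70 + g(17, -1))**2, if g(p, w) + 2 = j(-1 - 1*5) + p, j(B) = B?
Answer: 6241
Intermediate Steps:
g(p, w) = -8 + p (g(p, w) = -2 + ((-1 - 1*5) + p) = -2 + ((-1 - 5) + p) = -2 + (-6 + p) = -8 + p)
(70 + g(17, -1))**2 = (70 + (-8 + 17))**2 = (70 + 9)**2 = 79**2 = 6241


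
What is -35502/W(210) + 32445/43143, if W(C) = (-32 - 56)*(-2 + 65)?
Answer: 95085437/13288044 ≈ 7.1557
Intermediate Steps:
W(C) = -5544 (W(C) = -88*63 = -5544)
-35502/W(210) + 32445/43143 = -35502/(-5544) + 32445/43143 = -35502*(-1/5544) + 32445*(1/43143) = 5917/924 + 10815/14381 = 95085437/13288044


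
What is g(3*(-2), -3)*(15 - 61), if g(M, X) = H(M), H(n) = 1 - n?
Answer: -322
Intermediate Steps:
g(M, X) = 1 - M
g(3*(-2), -3)*(15 - 61) = (1 - 3*(-2))*(15 - 61) = (1 - 1*(-6))*(-46) = (1 + 6)*(-46) = 7*(-46) = -322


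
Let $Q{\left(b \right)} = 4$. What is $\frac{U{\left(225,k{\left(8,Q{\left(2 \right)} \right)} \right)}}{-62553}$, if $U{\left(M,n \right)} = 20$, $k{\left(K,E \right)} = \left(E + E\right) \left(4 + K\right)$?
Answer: $- \frac{20}{62553} \approx -0.00031973$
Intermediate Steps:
$k{\left(K,E \right)} = 2 E \left(4 + K\right)$
$\frac{U{\left(225,k{\left(8,Q{\left(2 \right)} \right)} \right)}}{-62553} = \frac{20}{-62553} = 20 \left(- \frac{1}{62553}\right) = - \frac{20}{62553}$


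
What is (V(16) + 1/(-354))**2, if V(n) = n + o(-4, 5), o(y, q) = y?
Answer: 18037009/125316 ≈ 143.93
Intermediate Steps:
V(n) = -4 + n (V(n) = n - 4 = -4 + n)
(V(16) + 1/(-354))**2 = ((-4 + 16) + 1/(-354))**2 = (12 - 1/354)**2 = (4247/354)**2 = 18037009/125316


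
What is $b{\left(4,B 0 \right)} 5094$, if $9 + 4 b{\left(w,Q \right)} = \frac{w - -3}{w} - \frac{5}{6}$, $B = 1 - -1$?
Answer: $- \frac{82353}{8} \approx -10294.0$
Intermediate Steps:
$B = 2$ ($B = 1 + 1 = 2$)
$b{\left(w,Q \right)} = - \frac{59}{24} + \frac{3 + w}{4 w}$ ($b{\left(w,Q \right)} = - \frac{9}{4} + \frac{\frac{w - -3}{w} - \frac{5}{6}}{4} = - \frac{9}{4} + \frac{\frac{w + 3}{w} - \frac{5}{6}}{4} = - \frac{9}{4} + \frac{\frac{3 + w}{w} - \frac{5}{6}}{4} = - \frac{9}{4} + \frac{- \frac{5}{6} + \frac{3 + w}{w}}{4} = - \frac{9}{4} - \left(\frac{5}{24} - \frac{3 + w}{4 w}\right) = - \frac{59}{24} + \frac{3 + w}{4 w}$)
$b{\left(4,B 0 \right)} 5094 = \frac{18 - 212}{24 \cdot 4} \cdot 5094 = \frac{1}{24} \cdot \frac{1}{4} \left(18 - 212\right) 5094 = \frac{1}{24} \cdot \frac{1}{4} \left(-194\right) 5094 = \left(- \frac{97}{48}\right) 5094 = - \frac{82353}{8}$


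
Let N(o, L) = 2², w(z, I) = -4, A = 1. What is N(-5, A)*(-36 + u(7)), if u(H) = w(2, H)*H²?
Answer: -928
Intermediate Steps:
N(o, L) = 4
u(H) = -4*H²
N(-5, A)*(-36 + u(7)) = 4*(-36 - 4*7²) = 4*(-36 - 4*49) = 4*(-36 - 196) = 4*(-232) = -928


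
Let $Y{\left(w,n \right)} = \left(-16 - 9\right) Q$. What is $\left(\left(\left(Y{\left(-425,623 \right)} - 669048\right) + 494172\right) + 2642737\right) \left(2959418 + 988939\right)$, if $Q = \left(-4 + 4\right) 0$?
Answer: $9743996254377$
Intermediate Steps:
$Q = 0$ ($Q = 0 \cdot 0 = 0$)
$Y{\left(w,n \right)} = 0$ ($Y{\left(w,n \right)} = \left(-16 - 9\right) 0 = \left(-25\right) 0 = 0$)
$\left(\left(\left(Y{\left(-425,623 \right)} - 669048\right) + 494172\right) + 2642737\right) \left(2959418 + 988939\right) = \left(\left(\left(0 - 669048\right) + 494172\right) + 2642737\right) \left(2959418 + 988939\right) = \left(\left(-669048 + 494172\right) + 2642737\right) 3948357 = \left(-174876 + 2642737\right) 3948357 = 2467861 \cdot 3948357 = 9743996254377$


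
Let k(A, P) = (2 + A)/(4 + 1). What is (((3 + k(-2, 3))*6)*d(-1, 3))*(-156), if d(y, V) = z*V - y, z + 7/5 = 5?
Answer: -165672/5 ≈ -33134.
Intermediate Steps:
k(A, P) = ⅖ + A/5 (k(A, P) = (2 + A)/5 = (2 + A)*(⅕) = ⅖ + A/5)
z = 18/5 (z = -7/5 + 5 = 18/5 ≈ 3.6000)
d(y, V) = -y + 18*V/5 (d(y, V) = 18*V/5 - y = -y + 18*V/5)
(((3 + k(-2, 3))*6)*d(-1, 3))*(-156) = (((3 + (⅖ + (⅕)*(-2)))*6)*(-1*(-1) + (18/5)*3))*(-156) = (((3 + (⅖ - ⅖))*6)*(1 + 54/5))*(-156) = (((3 + 0)*6)*(59/5))*(-156) = ((3*6)*(59/5))*(-156) = (18*(59/5))*(-156) = (1062/5)*(-156) = -165672/5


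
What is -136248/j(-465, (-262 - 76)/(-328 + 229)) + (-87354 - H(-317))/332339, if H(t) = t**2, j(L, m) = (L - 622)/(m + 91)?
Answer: 141072281384075/11921332269 ≈ 11834.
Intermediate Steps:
j(L, m) = (-622 + L)/(91 + m)
-136248/j(-465, (-262 - 76)/(-328 + 229)) + (-87354 - H(-317))/332339 = -136248*(91 + (-262 - 76)/(-328 + 229))/(-622 - 465) + (-87354 - 1*(-317)**2)/332339 = -136248/(-1087/(91 - 338/(-99))) + (-87354 - 1*100489)*(1/332339) = -136248/(-1087/(91 - 338*(-1/99))) + (-87354 - 100489)*(1/332339) = -136248/(-1087/(91 + 338/99)) - 187843*1/332339 = -136248/(-1087/(9347/99)) - 187843/332339 = -136248/((99/9347)*(-1087)) - 187843/332339 = -136248/(-107613/9347) - 187843/332339 = -136248*(-9347/107613) - 187843/332339 = 424503352/35871 - 187843/332339 = 141072281384075/11921332269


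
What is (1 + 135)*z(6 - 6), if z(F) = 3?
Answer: 408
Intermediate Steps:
(1 + 135)*z(6 - 6) = (1 + 135)*3 = 136*3 = 408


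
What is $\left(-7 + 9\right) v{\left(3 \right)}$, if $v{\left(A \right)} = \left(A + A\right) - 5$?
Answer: $2$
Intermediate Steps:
$v{\left(A \right)} = -5 + 2 A$ ($v{\left(A \right)} = 2 A - 5 = -5 + 2 A$)
$\left(-7 + 9\right) v{\left(3 \right)} = \left(-7 + 9\right) \left(-5 + 2 \cdot 3\right) = 2 \left(-5 + 6\right) = 2 \cdot 1 = 2$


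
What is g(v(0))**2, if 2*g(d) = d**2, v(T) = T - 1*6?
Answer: 324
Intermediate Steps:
v(T) = -6 + T (v(T) = T - 6 = -6 + T)
g(d) = d**2/2
g(v(0))**2 = ((-6 + 0)**2/2)**2 = ((1/2)*(-6)**2)**2 = ((1/2)*36)**2 = 18**2 = 324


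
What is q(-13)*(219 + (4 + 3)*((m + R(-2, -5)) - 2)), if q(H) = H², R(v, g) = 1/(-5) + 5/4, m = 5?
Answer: 836043/20 ≈ 41802.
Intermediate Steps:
R(v, g) = 21/20 (R(v, g) = 1*(-⅕) + 5*(¼) = -⅕ + 5/4 = 21/20)
q(-13)*(219 + (4 + 3)*((m + R(-2, -5)) - 2)) = (-13)²*(219 + (4 + 3)*((5 + 21/20) - 2)) = 169*(219 + 7*(121/20 - 2)) = 169*(219 + 7*(81/20)) = 169*(219 + 567/20) = 169*(4947/20) = 836043/20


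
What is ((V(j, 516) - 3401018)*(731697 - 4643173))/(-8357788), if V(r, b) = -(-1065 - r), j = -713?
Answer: -3325405860754/2089447 ≈ -1.5915e+6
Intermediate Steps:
V(r, b) = 1065 + r
((V(j, 516) - 3401018)*(731697 - 4643173))/(-8357788) = (((1065 - 713) - 3401018)*(731697 - 4643173))/(-8357788) = ((352 - 3401018)*(-3911476))*(-1/8357788) = -3400666*(-3911476)*(-1/8357788) = 13301623443016*(-1/8357788) = -3325405860754/2089447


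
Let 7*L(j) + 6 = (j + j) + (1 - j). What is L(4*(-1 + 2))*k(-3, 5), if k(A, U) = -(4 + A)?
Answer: 1/7 ≈ 0.14286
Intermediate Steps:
k(A, U) = -4 - A
L(j) = -5/7 + j/7 (L(j) = -6/7 + ((j + j) + (1 - j))/7 = -6/7 + (2*j + (1 - j))/7 = -6/7 + (1 + j)/7 = -6/7 + (1/7 + j/7) = -5/7 + j/7)
L(4*(-1 + 2))*k(-3, 5) = (-5/7 + (4*(-1 + 2))/7)*(-4 - 1*(-3)) = (-5/7 + (4*1)/7)*(-4 + 3) = (-5/7 + (1/7)*4)*(-1) = (-5/7 + 4/7)*(-1) = -1/7*(-1) = 1/7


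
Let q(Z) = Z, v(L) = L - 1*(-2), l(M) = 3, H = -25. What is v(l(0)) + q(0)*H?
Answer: 5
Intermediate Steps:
v(L) = 2 + L (v(L) = L + 2 = 2 + L)
v(l(0)) + q(0)*H = (2 + 3) + 0*(-25) = 5 + 0 = 5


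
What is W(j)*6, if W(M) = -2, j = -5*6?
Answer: -12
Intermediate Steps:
j = -30
W(j)*6 = -2*6 = -12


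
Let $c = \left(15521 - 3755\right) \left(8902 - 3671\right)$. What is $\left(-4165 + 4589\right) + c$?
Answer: $61548370$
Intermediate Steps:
$c = 61547946$ ($c = 11766 \cdot 5231 = 61547946$)
$\left(-4165 + 4589\right) + c = \left(-4165 + 4589\right) + 61547946 = 424 + 61547946 = 61548370$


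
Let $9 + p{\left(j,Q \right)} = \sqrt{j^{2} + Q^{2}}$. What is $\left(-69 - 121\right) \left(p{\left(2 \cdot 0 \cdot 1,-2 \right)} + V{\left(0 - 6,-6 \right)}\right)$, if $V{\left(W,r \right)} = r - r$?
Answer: $1330$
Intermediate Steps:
$V{\left(W,r \right)} = 0$
$p{\left(j,Q \right)} = -9 + \sqrt{Q^{2} + j^{2}}$ ($p{\left(j,Q \right)} = -9 + \sqrt{j^{2} + Q^{2}} = -9 + \sqrt{Q^{2} + j^{2}}$)
$\left(-69 - 121\right) \left(p{\left(2 \cdot 0 \cdot 1,-2 \right)} + V{\left(0 - 6,-6 \right)}\right) = \left(-69 - 121\right) \left(\left(-9 + \sqrt{\left(-2\right)^{2} + \left(2 \cdot 0 \cdot 1\right)^{2}}\right) + 0\right) = - 190 \left(\left(-9 + \sqrt{4 + \left(0 \cdot 1\right)^{2}}\right) + 0\right) = - 190 \left(\left(-9 + \sqrt{4 + 0^{2}}\right) + 0\right) = - 190 \left(\left(-9 + \sqrt{4 + 0}\right) + 0\right) = - 190 \left(\left(-9 + \sqrt{4}\right) + 0\right) = - 190 \left(\left(-9 + 2\right) + 0\right) = - 190 \left(-7 + 0\right) = \left(-190\right) \left(-7\right) = 1330$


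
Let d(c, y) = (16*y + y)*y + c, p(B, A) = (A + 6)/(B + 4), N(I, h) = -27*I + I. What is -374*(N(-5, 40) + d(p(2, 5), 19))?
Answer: -7033631/3 ≈ -2.3445e+6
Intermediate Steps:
N(I, h) = -26*I
p(B, A) = (6 + A)/(4 + B)
d(c, y) = c + 17*y² (d(c, y) = (17*y)*y + c = 17*y² + c = c + 17*y²)
-374*(N(-5, 40) + d(p(2, 5), 19)) = -374*(-26*(-5) + ((6 + 5)/(4 + 2) + 17*19²)) = -374*(130 + (11/6 + 17*361)) = -374*(130 + ((⅙)*11 + 6137)) = -374*(130 + (11/6 + 6137)) = -374*(130 + 36833/6) = -374*37613/6 = -7033631/3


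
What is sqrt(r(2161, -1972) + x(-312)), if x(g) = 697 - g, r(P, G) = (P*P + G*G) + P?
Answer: 25*sqrt(13699) ≈ 2926.1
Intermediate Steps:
r(P, G) = P + G**2 + P**2 (r(P, G) = (P**2 + G**2) + P = (G**2 + P**2) + P = P + G**2 + P**2)
sqrt(r(2161, -1972) + x(-312)) = sqrt((2161 + (-1972)**2 + 2161**2) + (697 - 1*(-312))) = sqrt((2161 + 3888784 + 4669921) + (697 + 312)) = sqrt(8560866 + 1009) = sqrt(8561875) = 25*sqrt(13699)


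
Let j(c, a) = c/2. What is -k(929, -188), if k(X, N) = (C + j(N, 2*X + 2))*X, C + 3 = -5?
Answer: 94758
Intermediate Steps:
C = -8 (C = -3 - 5 = -8)
j(c, a) = c/2 (j(c, a) = c*(½) = c/2)
k(X, N) = X*(-8 + N/2) (k(X, N) = (-8 + N/2)*X = X*(-8 + N/2))
-k(929, -188) = -929*(-16 - 188)/2 = -929*(-204)/2 = -1*(-94758) = 94758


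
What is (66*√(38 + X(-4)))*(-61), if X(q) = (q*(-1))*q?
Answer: -4026*√22 ≈ -18884.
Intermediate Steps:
X(q) = -q² (X(q) = (-q)*q = -q²)
(66*√(38 + X(-4)))*(-61) = (66*√(38 - 1*(-4)²))*(-61) = (66*√(38 - 1*16))*(-61) = (66*√(38 - 16))*(-61) = (66*√22)*(-61) = -4026*√22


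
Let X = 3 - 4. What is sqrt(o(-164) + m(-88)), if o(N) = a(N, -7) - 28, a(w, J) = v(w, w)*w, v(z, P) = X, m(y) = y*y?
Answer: 2*sqrt(1970) ≈ 88.769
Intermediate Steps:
m(y) = y**2
X = -1
v(z, P) = -1
a(w, J) = -w
o(N) = -28 - N (o(N) = -N - 28 = -28 - N)
sqrt(o(-164) + m(-88)) = sqrt((-28 - 1*(-164)) + (-88)**2) = sqrt((-28 + 164) + 7744) = sqrt(136 + 7744) = sqrt(7880) = 2*sqrt(1970)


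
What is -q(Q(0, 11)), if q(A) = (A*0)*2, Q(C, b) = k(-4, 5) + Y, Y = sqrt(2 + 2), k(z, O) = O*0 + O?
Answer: 0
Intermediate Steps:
k(z, O) = O (k(z, O) = 0 + O = O)
Y = 2 (Y = sqrt(4) = 2)
Q(C, b) = 7 (Q(C, b) = 5 + 2 = 7)
q(A) = 0 (q(A) = 0*2 = 0)
-q(Q(0, 11)) = -1*0 = 0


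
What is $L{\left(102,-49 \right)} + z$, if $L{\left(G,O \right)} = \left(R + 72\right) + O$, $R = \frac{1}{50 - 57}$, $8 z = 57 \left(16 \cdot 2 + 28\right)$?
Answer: $\frac{6305}{14} \approx 450.36$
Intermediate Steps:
$z = \frac{855}{2}$ ($z = \frac{57 \left(16 \cdot 2 + 28\right)}{8} = \frac{57 \left(32 + 28\right)}{8} = \frac{57 \cdot 60}{8} = \frac{1}{8} \cdot 3420 = \frac{855}{2} \approx 427.5$)
$R = - \frac{1}{7}$ ($R = \frac{1}{-7} = - \frac{1}{7} \approx -0.14286$)
$L{\left(G,O \right)} = \frac{503}{7} + O$ ($L{\left(G,O \right)} = \left(- \frac{1}{7} + 72\right) + O = \frac{503}{7} + O$)
$L{\left(102,-49 \right)} + z = \left(\frac{503}{7} - 49\right) + \frac{855}{2} = \frac{160}{7} + \frac{855}{2} = \frac{6305}{14}$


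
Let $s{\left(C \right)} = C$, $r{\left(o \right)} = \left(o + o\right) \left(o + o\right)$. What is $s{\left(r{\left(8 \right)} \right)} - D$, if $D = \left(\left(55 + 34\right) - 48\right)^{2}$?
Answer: $-1425$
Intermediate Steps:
$r{\left(o \right)} = 4 o^{2}$ ($r{\left(o \right)} = 2 o 2 o = 4 o^{2}$)
$D = 1681$ ($D = \left(89 - 48\right)^{2} = 41^{2} = 1681$)
$s{\left(r{\left(8 \right)} \right)} - D = 4 \cdot 8^{2} - 1681 = 4 \cdot 64 - 1681 = 256 - 1681 = -1425$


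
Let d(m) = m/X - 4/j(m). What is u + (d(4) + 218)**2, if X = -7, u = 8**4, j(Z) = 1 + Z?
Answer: 62504324/1225 ≈ 51024.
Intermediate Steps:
u = 4096
d(m) = -4/(1 + m) - m/7 (d(m) = m/(-7) - 4/(1 + m) = m*(-1/7) - 4/(1 + m) = -m/7 - 4/(1 + m) = -4/(1 + m) - m/7)
u + (d(4) + 218)**2 = 4096 + ((-4/(1 + 4) - 1/7*4) + 218)**2 = 4096 + ((-4/5 - 4/7) + 218)**2 = 4096 + (-48/35 + 218)**2 = 4096 + (7582/35)**2 = 4096 + 57486724/1225 = 62504324/1225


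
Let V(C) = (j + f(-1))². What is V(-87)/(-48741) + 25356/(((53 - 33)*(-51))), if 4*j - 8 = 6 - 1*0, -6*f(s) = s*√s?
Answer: -84265177/3389715 - I/41778 ≈ -24.859 - 2.3936e-5*I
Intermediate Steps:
f(s) = -s^(3/2)/6 (f(s) = -s*√s/6 = -s^(3/2)/6)
j = 7/2 (j = 2 + (6 - 1*0)/4 = 2 + (6 + 0)/4 = 2 + (¼)*6 = 2 + 3/2 = 7/2 ≈ 3.5000)
V(C) = (7/2 + I/6)² (V(C) = (7/2 - (-1)*I/6)² = (7/2 + I/6)²)
V(-87)/(-48741) + 25356/(((53 - 33)*(-51))) = ((21 + I)²/36)/(-48741) + 25356/(((53 - 33)*(-51))) = ((21 + I)²/36)*(-1/48741) + 25356/((20*(-51))) = -(21 + I)²/1754676 + 25356/(-1020) = -(21 + I)²/1754676 + 25356*(-1/1020) = -(21 + I)²/1754676 - 2113/85 = -2113/85 - (21 + I)²/1754676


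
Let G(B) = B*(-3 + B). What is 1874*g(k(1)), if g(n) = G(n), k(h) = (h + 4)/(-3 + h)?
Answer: 51535/2 ≈ 25768.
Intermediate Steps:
k(h) = (4 + h)/(-3 + h)
g(n) = n*(-3 + n)
1874*g(k(1)) = 1874*(((4 + 1)/(-3 + 1))*(-3 + (4 + 1)/(-3 + 1))) = 1874*((5/(-2))*(-3 + 5/(-2))) = 1874*((-½*5)*(-3 - ½*5)) = 1874*(-5*(-3 - 5/2)/2) = 1874*(-5/2*(-11/2)) = 1874*(55/4) = 51535/2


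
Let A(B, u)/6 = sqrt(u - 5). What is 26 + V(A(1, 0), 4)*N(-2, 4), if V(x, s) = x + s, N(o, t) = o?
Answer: 18 - 12*I*sqrt(5) ≈ 18.0 - 26.833*I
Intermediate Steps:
A(B, u) = 6*sqrt(-5 + u) (A(B, u) = 6*sqrt(u - 5) = 6*sqrt(-5 + u))
V(x, s) = s + x
26 + V(A(1, 0), 4)*N(-2, 4) = 26 + (4 + 6*sqrt(-5 + 0))*(-2) = 26 + (4 + 6*sqrt(-5))*(-2) = 26 + (4 + 6*(I*sqrt(5)))*(-2) = 26 + (4 + 6*I*sqrt(5))*(-2) = 26 + (-8 - 12*I*sqrt(5)) = 18 - 12*I*sqrt(5)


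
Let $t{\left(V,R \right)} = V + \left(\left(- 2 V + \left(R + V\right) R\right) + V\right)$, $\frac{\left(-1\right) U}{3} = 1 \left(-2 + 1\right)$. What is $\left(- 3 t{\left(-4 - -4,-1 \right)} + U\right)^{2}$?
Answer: $0$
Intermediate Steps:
$U = 3$ ($U = - 3 \cdot 1 \left(-2 + 1\right) = - 3 \cdot 1 \left(-1\right) = \left(-3\right) \left(-1\right) = 3$)
$t{\left(V,R \right)} = R \left(R + V\right)$ ($t{\left(V,R \right)} = V + \left(\left(- 2 V + R \left(R + V\right)\right) + V\right) = V + \left(- V + R \left(R + V\right)\right) = R \left(R + V\right)$)
$\left(- 3 t{\left(-4 - -4,-1 \right)} + U\right)^{2} = \left(- 3 \left(- (-1 - 0)\right) + 3\right)^{2} = \left(- 3 \left(- (-1 + \left(-4 + 4\right))\right) + 3\right)^{2} = \left(- 3 \left(- (-1 + 0)\right) + 3\right)^{2} = \left(- 3 \left(\left(-1\right) \left(-1\right)\right) + 3\right)^{2} = \left(\left(-3\right) 1 + 3\right)^{2} = \left(-3 + 3\right)^{2} = 0^{2} = 0$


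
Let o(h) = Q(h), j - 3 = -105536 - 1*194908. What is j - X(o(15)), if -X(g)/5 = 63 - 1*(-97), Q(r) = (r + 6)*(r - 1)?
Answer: -299641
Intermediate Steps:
j = -300441 (j = 3 + (-105536 - 1*194908) = 3 + (-105536 - 194908) = 3 - 300444 = -300441)
Q(r) = (-1 + r)*(6 + r) (Q(r) = (6 + r)*(-1 + r) = (-1 + r)*(6 + r))
o(h) = -6 + h² + 5*h
X(g) = -800 (X(g) = -5*(63 - 1*(-97)) = -5*(63 + 97) = -5*160 = -800)
j - X(o(15)) = -300441 - 1*(-800) = -300441 + 800 = -299641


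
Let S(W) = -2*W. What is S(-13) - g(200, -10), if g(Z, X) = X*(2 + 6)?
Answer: 106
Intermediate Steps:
g(Z, X) = 8*X (g(Z, X) = X*8 = 8*X)
S(-13) - g(200, -10) = -2*(-13) - 8*(-10) = 26 - 1*(-80) = 26 + 80 = 106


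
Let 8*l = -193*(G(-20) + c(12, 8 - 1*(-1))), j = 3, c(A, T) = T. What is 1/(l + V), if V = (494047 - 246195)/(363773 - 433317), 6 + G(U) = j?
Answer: -34772/5157173 ≈ -0.0067425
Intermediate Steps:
G(U) = -3 (G(U) = -6 + 3 = -3)
V = -61963/17386 (V = 247852/(-69544) = 247852*(-1/69544) = -61963/17386 ≈ -3.5640)
l = -579/4 (l = (-193*(-3 + (8 - 1*(-1))))/8 = (-193*(-3 + (8 + 1)))/8 = (-193*(-3 + 9))/8 = (-193*6)/8 = (1/8)*(-1158) = -579/4 ≈ -144.75)
1/(l + V) = 1/(-579/4 - 61963/17386) = 1/(-5157173/34772) = -34772/5157173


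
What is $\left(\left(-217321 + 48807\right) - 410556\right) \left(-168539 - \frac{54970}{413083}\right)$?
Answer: $\frac{40315230204902490}{413083} \approx 9.7596 \cdot 10^{10}$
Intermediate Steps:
$\left(\left(-217321 + 48807\right) - 410556\right) \left(-168539 - \frac{54970}{413083}\right) = \left(-168514 - 410556\right) \left(-168539 - \frac{54970}{413083}\right) = - 579070 \left(-168539 - \frac{54970}{413083}\right) = \left(-579070\right) \left(- \frac{69620650707}{413083}\right) = \frac{40315230204902490}{413083}$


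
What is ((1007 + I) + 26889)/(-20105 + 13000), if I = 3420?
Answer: -31316/7105 ≈ -4.4076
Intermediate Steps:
((1007 + I) + 26889)/(-20105 + 13000) = ((1007 + 3420) + 26889)/(-20105 + 13000) = (4427 + 26889)/(-7105) = 31316*(-1/7105) = -31316/7105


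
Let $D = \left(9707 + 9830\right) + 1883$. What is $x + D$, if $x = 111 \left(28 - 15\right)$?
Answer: $22863$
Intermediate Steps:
$D = 21420$ ($D = 19537 + 1883 = 21420$)
$x = 1443$ ($x = 111 \left(28 - 15\right) = 111 \cdot 13 = 1443$)
$x + D = 1443 + 21420 = 22863$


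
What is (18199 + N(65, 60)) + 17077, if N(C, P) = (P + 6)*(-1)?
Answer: 35210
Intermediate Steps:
N(C, P) = -6 - P (N(C, P) = (6 + P)*(-1) = -6 - P)
(18199 + N(65, 60)) + 17077 = (18199 + (-6 - 1*60)) + 17077 = (18199 + (-6 - 60)) + 17077 = (18199 - 66) + 17077 = 18133 + 17077 = 35210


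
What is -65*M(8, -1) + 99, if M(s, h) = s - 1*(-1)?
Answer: -486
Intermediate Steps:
M(s, h) = 1 + s (M(s, h) = s + 1 = 1 + s)
-65*M(8, -1) + 99 = -65*(1 + 8) + 99 = -65*9 + 99 = -585 + 99 = -486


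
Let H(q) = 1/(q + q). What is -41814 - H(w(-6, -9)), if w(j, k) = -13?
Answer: -1087163/26 ≈ -41814.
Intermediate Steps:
H(q) = 1/(2*q)
-41814 - H(w(-6, -9)) = -41814 - 1/(2*(-13)) = -41814 - (-1)/(2*13) = -41814 - 1*(-1/26) = -41814 + 1/26 = -1087163/26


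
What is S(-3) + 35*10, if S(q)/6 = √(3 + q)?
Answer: 350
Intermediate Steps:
S(q) = 6*√(3 + q)
S(-3) + 35*10 = 6*√(3 - 3) + 35*10 = 6*√0 + 350 = 6*0 + 350 = 0 + 350 = 350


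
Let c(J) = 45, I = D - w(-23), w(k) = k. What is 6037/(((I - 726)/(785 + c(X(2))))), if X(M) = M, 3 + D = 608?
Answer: -2505355/49 ≈ -51130.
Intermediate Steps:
D = 605 (D = -3 + 608 = 605)
I = 628 (I = 605 - 1*(-23) = 605 + 23 = 628)
6037/(((I - 726)/(785 + c(X(2))))) = 6037/(((628 - 726)/(785 + 45))) = 6037/((-98/830)) = 6037/((-98*1/830)) = 6037/(-49/415) = 6037*(-415/49) = -2505355/49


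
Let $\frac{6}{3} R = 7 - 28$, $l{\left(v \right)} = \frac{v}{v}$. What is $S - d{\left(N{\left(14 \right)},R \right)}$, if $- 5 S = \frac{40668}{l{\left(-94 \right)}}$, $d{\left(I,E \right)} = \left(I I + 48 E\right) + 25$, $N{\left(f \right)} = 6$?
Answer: $- \frac{38453}{5} \approx -7690.6$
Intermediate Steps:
$l{\left(v \right)} = 1$
$R = - \frac{21}{2}$ ($R = \frac{7 - 28}{2} = \frac{1}{2} \left(-21\right) = - \frac{21}{2} \approx -10.5$)
$d{\left(I,E \right)} = 25 + I^{2} + 48 E$ ($d{\left(I,E \right)} = \left(I^{2} + 48 E\right) + 25 = 25 + I^{2} + 48 E$)
$S = - \frac{40668}{5}$ ($S = - \frac{40668 \cdot 1^{-1}}{5} = - \frac{40668 \cdot 1}{5} = \left(- \frac{1}{5}\right) 40668 = - \frac{40668}{5} \approx -8133.6$)
$S - d{\left(N{\left(14 \right)},R \right)} = - \frac{40668}{5} - \left(25 + 6^{2} + 48 \left(- \frac{21}{2}\right)\right) = - \frac{40668}{5} - \left(25 + 36 - 504\right) = - \frac{40668}{5} - -443 = - \frac{40668}{5} + 443 = - \frac{38453}{5}$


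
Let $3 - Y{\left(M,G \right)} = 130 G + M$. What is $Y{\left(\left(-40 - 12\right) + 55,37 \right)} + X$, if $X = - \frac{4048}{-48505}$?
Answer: $- \frac{233305002}{48505} \approx -4809.9$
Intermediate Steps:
$X = \frac{4048}{48505}$ ($X = \left(-4048\right) \left(- \frac{1}{48505}\right) = \frac{4048}{48505} \approx 0.083455$)
$Y{\left(M,G \right)} = 3 - M - 130 G$ ($Y{\left(M,G \right)} = 3 - \left(130 G + M\right) = 3 - \left(M + 130 G\right) = 3 - M - 130 G$)
$Y{\left(\left(-40 - 12\right) + 55,37 \right)} + X = \left(3 - \left(\left(-40 - 12\right) + 55\right) - 4810\right) + \frac{4048}{48505} = \left(3 - \left(-52 + 55\right) - 4810\right) + \frac{4048}{48505} = \left(3 - 3 - 4810\right) + \frac{4048}{48505} = -4810 + \frac{4048}{48505} = - \frac{233305002}{48505}$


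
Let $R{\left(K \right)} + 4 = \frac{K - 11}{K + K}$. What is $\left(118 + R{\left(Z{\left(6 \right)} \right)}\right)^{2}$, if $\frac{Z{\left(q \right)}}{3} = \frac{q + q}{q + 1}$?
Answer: $\frac{66699889}{5184} \approx 12866.0$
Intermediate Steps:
$Z{\left(q \right)} = \frac{6 q}{1 + q}$ ($Z{\left(q \right)} = 3 \frac{q + q}{q + 1} = 3 \frac{2 q}{1 + q} = \frac{6 q}{1 + q}$)
$R{\left(K \right)} = -4 + \frac{-11 + K}{2 K}$ ($R{\left(K \right)} = -4 + \frac{K - 11}{K + K} = -4 + \frac{-11 + K}{2 K}$)
$\left(118 + R{\left(Z{\left(6 \right)} \right)}\right)^{2} = \left(118 + \frac{-11 - 7 \cdot 6 \cdot 6 \frac{1}{1 + 6}}{2 \cdot 6 \cdot 6 \frac{1}{1 + 6}}\right)^{2} = \left(118 + \frac{-11 - 7 \cdot 6 \cdot 6 \cdot \frac{1}{7}}{2 \cdot 6 \cdot 6 \cdot \frac{1}{7}}\right)^{2} = \left(118 + \frac{-11 - 36}{2 \cdot \frac{36}{7}}\right)^{2} = \left(118 + \frac{1}{2} \cdot \frac{7}{36} \left(-11 - 36\right)\right)^{2} = \left(118 + \frac{1}{2} \cdot \frac{7}{36} \left(-47\right)\right)^{2} = \left(118 - \frac{329}{72}\right)^{2} = \left(\frac{8167}{72}\right)^{2} = \frac{66699889}{5184}$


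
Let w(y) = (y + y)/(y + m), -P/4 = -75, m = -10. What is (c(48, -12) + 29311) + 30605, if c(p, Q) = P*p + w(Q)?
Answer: 817488/11 ≈ 74317.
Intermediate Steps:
P = 300 (P = -4*(-75) = 300)
w(y) = 2*y/(-10 + y) (w(y) = (y + y)/(y - 10) = (2*y)/(-10 + y) = 2*y/(-10 + y))
c(p, Q) = 300*p + 2*Q/(-10 + Q)
(c(48, -12) + 29311) + 30605 = (2*(-12 + 150*48*(-10 - 12))/(-10 - 12) + 29311) + 30605 = (2*(-12 + 150*48*(-22))/(-22) + 29311) + 30605 = (2*(-1/22)*(-12 - 158400) + 29311) + 30605 = (2*(-1/22)*(-158412) + 29311) + 30605 = (158412/11 + 29311) + 30605 = 480833/11 + 30605 = 817488/11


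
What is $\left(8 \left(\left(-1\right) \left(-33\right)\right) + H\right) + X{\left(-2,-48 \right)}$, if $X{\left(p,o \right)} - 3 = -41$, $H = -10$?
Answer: $216$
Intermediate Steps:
$X{\left(p,o \right)} = -38$ ($X{\left(p,o \right)} = 3 - 41 = -38$)
$\left(8 \left(\left(-1\right) \left(-33\right)\right) + H\right) + X{\left(-2,-48 \right)} = \left(8 \left(\left(-1\right) \left(-33\right)\right) - 10\right) - 38 = \left(8 \cdot 33 - 10\right) - 38 = \left(264 - 10\right) - 38 = 254 - 38 = 216$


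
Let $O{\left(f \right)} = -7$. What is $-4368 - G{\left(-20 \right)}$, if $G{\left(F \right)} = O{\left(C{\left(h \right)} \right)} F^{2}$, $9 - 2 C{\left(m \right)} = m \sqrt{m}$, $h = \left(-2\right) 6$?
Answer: $-1568$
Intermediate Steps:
$h = -12$
$C{\left(m \right)} = \frac{9}{2} - \frac{m^{\frac{3}{2}}}{2}$ ($C{\left(m \right)} = \frac{9}{2} - \frac{m \sqrt{m}}{2} = \frac{9}{2} - \frac{m^{\frac{3}{2}}}{2}$)
$G{\left(F \right)} = - 7 F^{2}$
$-4368 - G{\left(-20 \right)} = -4368 - - 7 \left(-20\right)^{2} = -4368 - \left(-7\right) 400 = -4368 - -2800 = -4368 + 2800 = -1568$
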